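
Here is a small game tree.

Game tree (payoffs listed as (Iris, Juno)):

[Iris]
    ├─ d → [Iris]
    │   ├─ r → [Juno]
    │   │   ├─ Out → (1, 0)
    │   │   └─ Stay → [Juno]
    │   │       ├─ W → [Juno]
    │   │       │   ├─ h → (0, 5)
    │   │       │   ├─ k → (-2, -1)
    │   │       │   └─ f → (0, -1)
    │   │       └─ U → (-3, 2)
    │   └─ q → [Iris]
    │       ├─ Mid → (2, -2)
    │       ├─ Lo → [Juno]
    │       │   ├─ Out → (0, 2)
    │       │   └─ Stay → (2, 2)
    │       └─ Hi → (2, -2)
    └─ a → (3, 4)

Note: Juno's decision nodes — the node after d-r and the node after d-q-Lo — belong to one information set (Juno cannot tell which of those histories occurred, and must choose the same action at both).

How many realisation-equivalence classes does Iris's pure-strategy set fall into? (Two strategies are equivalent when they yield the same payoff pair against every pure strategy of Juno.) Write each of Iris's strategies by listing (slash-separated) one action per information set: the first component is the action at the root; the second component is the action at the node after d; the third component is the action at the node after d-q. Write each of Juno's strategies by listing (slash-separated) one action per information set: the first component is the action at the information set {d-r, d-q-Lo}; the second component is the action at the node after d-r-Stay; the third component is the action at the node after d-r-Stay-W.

4

Iris has 12 pure strategies: d/r/Mid, d/r/Lo, d/r/Hi, d/q/Mid, d/q/Lo, d/q/Hi, a/r/Mid, a/r/Lo, a/r/Hi, a/q/Mid, a/q/Lo, a/q/Hi. Columns: Out/W/h, Out/W/k, Out/W/f, Out/U/h, Out/U/k, Out/U/f, Stay/W/h, Stay/W/k, Stay/W/f, Stay/U/h, Stay/U/k, Stay/U/f.
{d/r/Mid, d/r/Lo, d/r/Hi} → row (1,0) (1,0) (1,0) (1,0) (1,0) (1,0) (0,5) (-2,-1) (0,-1) (-3,2) (-3,2) (-3,2)
{d/q/Mid, d/q/Hi} → row (2,-2) (2,-2) (2,-2) (2,-2) (2,-2) (2,-2) (2,-2) (2,-2) (2,-2) (2,-2) (2,-2) (2,-2)
{d/q/Lo} → row (0,2) (0,2) (0,2) (0,2) (0,2) (0,2) (2,2) (2,2) (2,2) (2,2) (2,2) (2,2)
{a/r/Mid, a/r/Lo, a/r/Hi, a/q/Mid, a/q/Lo, a/q/Hi} → row (3,4) (3,4) (3,4) (3,4) (3,4) (3,4) (3,4) (3,4) (3,4) (3,4) (3,4) (3,4)
That's 4 distinct rows out of 12 strategies.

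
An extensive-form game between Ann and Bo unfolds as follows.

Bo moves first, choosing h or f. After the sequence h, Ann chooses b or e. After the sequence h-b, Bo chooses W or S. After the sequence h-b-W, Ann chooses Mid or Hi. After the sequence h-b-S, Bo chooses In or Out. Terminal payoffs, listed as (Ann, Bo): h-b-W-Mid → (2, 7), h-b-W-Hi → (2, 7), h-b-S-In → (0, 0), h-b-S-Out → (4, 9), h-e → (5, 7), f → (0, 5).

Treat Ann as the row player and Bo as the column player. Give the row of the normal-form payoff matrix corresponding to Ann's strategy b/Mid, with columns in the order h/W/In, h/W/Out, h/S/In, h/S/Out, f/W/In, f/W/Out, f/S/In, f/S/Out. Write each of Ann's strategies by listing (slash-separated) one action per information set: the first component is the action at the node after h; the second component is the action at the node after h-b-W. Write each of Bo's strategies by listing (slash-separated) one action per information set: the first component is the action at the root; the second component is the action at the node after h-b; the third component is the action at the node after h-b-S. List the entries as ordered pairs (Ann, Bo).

vs h/W/In: Bo plays h → Ann plays b at [h] → Bo plays W at [h-b] → Ann plays Mid at [h-b-W] → (2, 7)
vs h/W/Out: Bo plays h → Ann plays b at [h] → Bo plays W at [h-b] → Ann plays Mid at [h-b-W] → (2, 7)
vs h/S/In: Bo plays h → Ann plays b at [h] → Bo plays S at [h-b] → Bo plays In at [h-b-S] → (0, 0)
vs h/S/Out: Bo plays h → Ann plays b at [h] → Bo plays S at [h-b] → Bo plays Out at [h-b-S] → (4, 9)
vs f/W/In: Bo plays f → (0, 5)
vs f/W/Out: Bo plays f → (0, 5)
vs f/S/In: Bo plays f → (0, 5)
vs f/S/Out: Bo plays f → (0, 5)

(2,7) (2,7) (0,0) (4,9) (0,5) (0,5) (0,5) (0,5)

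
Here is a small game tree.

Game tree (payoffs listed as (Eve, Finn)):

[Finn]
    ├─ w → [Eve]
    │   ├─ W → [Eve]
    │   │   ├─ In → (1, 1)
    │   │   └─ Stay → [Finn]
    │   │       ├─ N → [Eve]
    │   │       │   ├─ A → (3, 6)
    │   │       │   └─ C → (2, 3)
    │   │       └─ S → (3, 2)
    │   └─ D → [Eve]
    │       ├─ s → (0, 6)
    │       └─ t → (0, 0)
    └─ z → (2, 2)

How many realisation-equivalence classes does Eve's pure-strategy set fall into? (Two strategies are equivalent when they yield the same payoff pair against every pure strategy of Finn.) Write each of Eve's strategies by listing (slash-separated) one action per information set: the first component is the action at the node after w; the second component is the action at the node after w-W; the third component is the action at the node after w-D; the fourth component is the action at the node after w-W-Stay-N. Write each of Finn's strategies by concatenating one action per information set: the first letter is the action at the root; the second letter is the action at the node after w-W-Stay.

5

Eve has 16 pure strategies: W/In/s/A, W/In/s/C, W/In/t/A, W/In/t/C, W/Stay/s/A, W/Stay/s/C, W/Stay/t/A, W/Stay/t/C, D/In/s/A, D/In/s/C, D/In/t/A, D/In/t/C, D/Stay/s/A, D/Stay/s/C, D/Stay/t/A, D/Stay/t/C. Columns: wN, wS, zN, zS.
{W/In/s/A, W/In/s/C, W/In/t/A, W/In/t/C} → row (1,1) (1,1) (2,2) (2,2)
{W/Stay/s/A, W/Stay/t/A} → row (3,6) (3,2) (2,2) (2,2)
{W/Stay/s/C, W/Stay/t/C} → row (2,3) (3,2) (2,2) (2,2)
{D/In/s/A, D/In/s/C, D/Stay/s/A, D/Stay/s/C} → row (0,6) (0,6) (2,2) (2,2)
{D/In/t/A, D/In/t/C, D/Stay/t/A, D/Stay/t/C} → row (0,0) (0,0) (2,2) (2,2)
That's 5 distinct rows out of 16 strategies.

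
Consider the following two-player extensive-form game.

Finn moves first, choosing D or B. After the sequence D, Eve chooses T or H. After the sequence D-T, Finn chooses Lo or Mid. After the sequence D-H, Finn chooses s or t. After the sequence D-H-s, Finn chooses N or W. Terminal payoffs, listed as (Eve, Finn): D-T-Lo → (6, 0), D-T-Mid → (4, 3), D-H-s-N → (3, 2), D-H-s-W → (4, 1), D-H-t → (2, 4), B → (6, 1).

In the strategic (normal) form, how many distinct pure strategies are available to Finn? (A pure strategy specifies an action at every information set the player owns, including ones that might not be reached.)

Finn owns the root with actions {D, B} — two choices.
Finn owns the node after D-T with actions {Lo, Mid} — two choices.
Finn owns the node after D-H with actions {s, t} — two choices.
Finn owns the node after D-H-s with actions {N, W} — two choices.
A pure strategy fixes one action at each information set independently, so the count is the product 2 × 2 × 2 × 2 = 16.
(For reference, Eve has 2 pure strategies, giving a 16×2 normal-form matrix.)

16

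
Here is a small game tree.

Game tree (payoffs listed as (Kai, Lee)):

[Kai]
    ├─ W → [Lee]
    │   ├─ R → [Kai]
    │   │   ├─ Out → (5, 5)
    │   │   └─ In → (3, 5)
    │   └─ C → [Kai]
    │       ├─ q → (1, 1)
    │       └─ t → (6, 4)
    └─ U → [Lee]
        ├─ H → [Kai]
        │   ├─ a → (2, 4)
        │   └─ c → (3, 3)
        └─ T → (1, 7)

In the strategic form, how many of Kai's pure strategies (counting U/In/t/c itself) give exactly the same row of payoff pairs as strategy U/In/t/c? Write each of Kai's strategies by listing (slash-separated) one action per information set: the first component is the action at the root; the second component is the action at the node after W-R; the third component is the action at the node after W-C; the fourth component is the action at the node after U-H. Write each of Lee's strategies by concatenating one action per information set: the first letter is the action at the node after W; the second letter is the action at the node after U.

4

Row for U/In/t/c (columns RH, RT, CH, CT): (3,3) (1,7) (3,3) (1,7).
Under U/In/t/c, Kai's choice at the node after W-R and at the node after W-C can never be reached regardless of what Lee does, so varying those choices leaves every outcome unchanged.
Holding the reachable choices fixed and varying the unreachable ones freely already gives 2 × 2 = 4 equivalent strategies.
No other strategy reproduces this row, so those 4 are the full class: U/Out/q/c, U/Out/t/c, U/In/q/c, U/In/t/c.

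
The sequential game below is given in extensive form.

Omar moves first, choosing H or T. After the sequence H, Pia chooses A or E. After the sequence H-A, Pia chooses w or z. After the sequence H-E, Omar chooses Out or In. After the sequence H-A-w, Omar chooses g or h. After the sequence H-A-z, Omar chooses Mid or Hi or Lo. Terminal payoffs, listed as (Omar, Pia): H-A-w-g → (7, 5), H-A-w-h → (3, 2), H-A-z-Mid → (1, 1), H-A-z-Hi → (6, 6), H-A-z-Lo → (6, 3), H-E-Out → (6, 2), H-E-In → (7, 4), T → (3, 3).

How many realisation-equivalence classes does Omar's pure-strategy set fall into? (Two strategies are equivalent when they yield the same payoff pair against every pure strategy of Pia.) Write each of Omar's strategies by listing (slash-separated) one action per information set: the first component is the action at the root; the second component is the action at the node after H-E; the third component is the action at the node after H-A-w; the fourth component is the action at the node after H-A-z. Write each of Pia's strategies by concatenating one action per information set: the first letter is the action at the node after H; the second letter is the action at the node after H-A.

Omar has 24 pure strategies: H/Out/g/Mid, H/Out/g/Hi, H/Out/g/Lo, H/Out/h/Mid, H/Out/h/Hi, H/Out/h/Lo, H/In/g/Mid, H/In/g/Hi, H/In/g/Lo, H/In/h/Mid, H/In/h/Hi, H/In/h/Lo, T/Out/g/Mid, T/Out/g/Hi, T/Out/g/Lo, T/Out/h/Mid, T/Out/h/Hi, T/Out/h/Lo, T/In/g/Mid, T/In/g/Hi, T/In/g/Lo, T/In/h/Mid, T/In/h/Hi, T/In/h/Lo. Columns: Aw, Az, Ew, Ez.
{H/Out/g/Mid} → row (7,5) (1,1) (6,2) (6,2)
{H/Out/g/Hi} → row (7,5) (6,6) (6,2) (6,2)
{H/Out/g/Lo} → row (7,5) (6,3) (6,2) (6,2)
{H/Out/h/Mid} → row (3,2) (1,1) (6,2) (6,2)
{H/Out/h/Hi} → row (3,2) (6,6) (6,2) (6,2)
{H/Out/h/Lo} → row (3,2) (6,3) (6,2) (6,2)
{H/In/g/Mid} → row (7,5) (1,1) (7,4) (7,4)
{H/In/g/Hi} → row (7,5) (6,6) (7,4) (7,4)
{H/In/g/Lo} → row (7,5) (6,3) (7,4) (7,4)
{H/In/h/Mid} → row (3,2) (1,1) (7,4) (7,4)
{H/In/h/Hi} → row (3,2) (6,6) (7,4) (7,4)
{H/In/h/Lo} → row (3,2) (6,3) (7,4) (7,4)
{T/Out/g/Mid, T/Out/g/Hi, T/Out/g/Lo, T/Out/h/Mid, T/Out/h/Hi, T/Out/h/Lo, T/In/g/Mid, T/In/g/Hi, T/In/g/Lo, T/In/h/Mid, T/In/h/Hi, T/In/h/Lo} → row (3,3) (3,3) (3,3) (3,3)
That's 13 distinct rows out of 24 strategies.

13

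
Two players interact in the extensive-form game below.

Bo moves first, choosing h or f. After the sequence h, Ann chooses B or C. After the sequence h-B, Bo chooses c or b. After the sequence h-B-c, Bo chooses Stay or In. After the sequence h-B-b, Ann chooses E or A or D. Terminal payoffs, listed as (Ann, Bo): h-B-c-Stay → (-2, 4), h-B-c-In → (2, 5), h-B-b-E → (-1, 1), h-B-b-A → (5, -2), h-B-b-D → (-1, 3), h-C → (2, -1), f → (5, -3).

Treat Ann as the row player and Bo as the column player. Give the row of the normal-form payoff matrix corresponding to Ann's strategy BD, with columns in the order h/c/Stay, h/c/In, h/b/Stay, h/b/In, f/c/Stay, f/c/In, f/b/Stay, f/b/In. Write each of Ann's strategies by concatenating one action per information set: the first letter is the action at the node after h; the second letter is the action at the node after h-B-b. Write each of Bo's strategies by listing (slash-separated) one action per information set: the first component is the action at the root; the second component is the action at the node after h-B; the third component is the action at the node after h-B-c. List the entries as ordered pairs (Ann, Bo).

(-2,4) (2,5) (-1,3) (-1,3) (5,-3) (5,-3) (5,-3) (5,-3)

vs h/c/Stay: Bo plays h → Ann plays B at [h] → Bo plays c at [h-B] → Bo plays Stay at [h-B-c] → (-2, 4)
vs h/c/In: Bo plays h → Ann plays B at [h] → Bo plays c at [h-B] → Bo plays In at [h-B-c] → (2, 5)
vs h/b/Stay: Bo plays h → Ann plays B at [h] → Bo plays b at [h-B] → Ann plays D at [h-B-b] → (-1, 3)
vs h/b/In: Bo plays h → Ann plays B at [h] → Bo plays b at [h-B] → Ann plays D at [h-B-b] → (-1, 3)
vs f/c/Stay: Bo plays f → (5, -3)
vs f/c/In: Bo plays f → (5, -3)
vs f/b/Stay: Bo plays f → (5, -3)
vs f/b/In: Bo plays f → (5, -3)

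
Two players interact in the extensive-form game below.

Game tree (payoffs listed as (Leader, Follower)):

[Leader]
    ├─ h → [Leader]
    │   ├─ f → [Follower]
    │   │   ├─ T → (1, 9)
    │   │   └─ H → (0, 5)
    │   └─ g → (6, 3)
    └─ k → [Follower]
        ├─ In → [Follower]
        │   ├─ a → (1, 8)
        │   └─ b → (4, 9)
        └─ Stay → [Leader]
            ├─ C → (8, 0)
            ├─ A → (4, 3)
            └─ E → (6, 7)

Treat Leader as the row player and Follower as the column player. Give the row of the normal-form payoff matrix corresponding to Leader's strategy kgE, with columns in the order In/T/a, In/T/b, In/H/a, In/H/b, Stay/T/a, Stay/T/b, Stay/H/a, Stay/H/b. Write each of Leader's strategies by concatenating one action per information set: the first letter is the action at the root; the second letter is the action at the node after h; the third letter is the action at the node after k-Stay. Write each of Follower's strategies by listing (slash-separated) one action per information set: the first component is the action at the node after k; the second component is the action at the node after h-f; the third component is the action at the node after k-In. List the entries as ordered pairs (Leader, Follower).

(1,8) (4,9) (1,8) (4,9) (6,7) (6,7) (6,7) (6,7)

vs In/T/a: Leader plays k → Follower plays In at [k] → Follower plays a at [k-In] → (1, 8)
vs In/T/b: Leader plays k → Follower plays In at [k] → Follower plays b at [k-In] → (4, 9)
vs In/H/a: Leader plays k → Follower plays In at [k] → Follower plays a at [k-In] → (1, 8)
vs In/H/b: Leader plays k → Follower plays In at [k] → Follower plays b at [k-In] → (4, 9)
vs Stay/T/a: Leader plays k → Follower plays Stay at [k] → Leader plays E at [k-Stay] → (6, 7)
vs Stay/T/b: Leader plays k → Follower plays Stay at [k] → Leader plays E at [k-Stay] → (6, 7)
vs Stay/H/a: Leader plays k → Follower plays Stay at [k] → Leader plays E at [k-Stay] → (6, 7)
vs Stay/H/b: Leader plays k → Follower plays Stay at [k] → Leader plays E at [k-Stay] → (6, 7)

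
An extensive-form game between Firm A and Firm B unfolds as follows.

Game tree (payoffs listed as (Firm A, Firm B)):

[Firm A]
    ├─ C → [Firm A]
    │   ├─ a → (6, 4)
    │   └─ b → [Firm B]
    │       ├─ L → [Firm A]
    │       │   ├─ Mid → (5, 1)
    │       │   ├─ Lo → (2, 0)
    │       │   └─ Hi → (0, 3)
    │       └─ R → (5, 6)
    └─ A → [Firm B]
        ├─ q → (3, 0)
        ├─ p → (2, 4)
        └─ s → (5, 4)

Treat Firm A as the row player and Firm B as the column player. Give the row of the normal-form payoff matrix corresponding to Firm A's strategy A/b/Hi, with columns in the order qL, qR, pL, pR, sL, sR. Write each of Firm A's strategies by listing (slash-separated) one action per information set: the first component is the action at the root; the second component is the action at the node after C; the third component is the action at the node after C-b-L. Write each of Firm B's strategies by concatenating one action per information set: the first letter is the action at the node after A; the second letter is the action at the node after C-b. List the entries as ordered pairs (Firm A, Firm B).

(3,0) (3,0) (2,4) (2,4) (5,4) (5,4)

vs qL: Firm A plays A → Firm B plays q at [A] → (3, 0)
vs qR: Firm A plays A → Firm B plays q at [A] → (3, 0)
vs pL: Firm A plays A → Firm B plays p at [A] → (2, 4)
vs pR: Firm A plays A → Firm B plays p at [A] → (2, 4)
vs sL: Firm A plays A → Firm B plays s at [A] → (5, 4)
vs sR: Firm A plays A → Firm B plays s at [A] → (5, 4)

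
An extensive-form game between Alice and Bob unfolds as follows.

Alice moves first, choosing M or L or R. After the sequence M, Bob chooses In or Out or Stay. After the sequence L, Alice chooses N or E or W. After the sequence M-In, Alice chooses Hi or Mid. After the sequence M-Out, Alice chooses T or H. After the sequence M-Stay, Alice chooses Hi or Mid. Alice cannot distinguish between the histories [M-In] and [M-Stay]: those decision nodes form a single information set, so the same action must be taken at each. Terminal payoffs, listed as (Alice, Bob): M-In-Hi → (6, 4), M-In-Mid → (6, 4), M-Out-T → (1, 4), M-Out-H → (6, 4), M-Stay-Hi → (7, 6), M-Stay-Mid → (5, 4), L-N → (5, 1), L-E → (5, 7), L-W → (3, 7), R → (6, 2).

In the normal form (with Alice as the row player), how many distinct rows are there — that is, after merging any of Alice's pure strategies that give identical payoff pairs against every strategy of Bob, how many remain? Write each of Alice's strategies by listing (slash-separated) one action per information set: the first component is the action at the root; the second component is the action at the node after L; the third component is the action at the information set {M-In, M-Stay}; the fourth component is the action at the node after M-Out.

Alice has 36 pure strategies: M/N/Hi/T, M/N/Hi/H, M/N/Mid/T, M/N/Mid/H, M/E/Hi/T, M/E/Hi/H, M/E/Mid/T, M/E/Mid/H, M/W/Hi/T, M/W/Hi/H, M/W/Mid/T, M/W/Mid/H, L/N/Hi/T, L/N/Hi/H, L/N/Mid/T, L/N/Mid/H, L/E/Hi/T, L/E/Hi/H, L/E/Mid/T, L/E/Mid/H, L/W/Hi/T, L/W/Hi/H, L/W/Mid/T, L/W/Mid/H, R/N/Hi/T, R/N/Hi/H, R/N/Mid/T, R/N/Mid/H, R/E/Hi/T, R/E/Hi/H, R/E/Mid/T, R/E/Mid/H, R/W/Hi/T, R/W/Hi/H, R/W/Mid/T, R/W/Mid/H. Columns: In, Out, Stay.
{M/N/Hi/T, M/E/Hi/T, M/W/Hi/T} → row (6,4) (1,4) (7,6)
{M/N/Hi/H, M/E/Hi/H, M/W/Hi/H} → row (6,4) (6,4) (7,6)
{M/N/Mid/T, M/E/Mid/T, M/W/Mid/T} → row (6,4) (1,4) (5,4)
{M/N/Mid/H, M/E/Mid/H, M/W/Mid/H} → row (6,4) (6,4) (5,4)
{L/N/Hi/T, L/N/Hi/H, L/N/Mid/T, L/N/Mid/H} → row (5,1) (5,1) (5,1)
{L/E/Hi/T, L/E/Hi/H, L/E/Mid/T, L/E/Mid/H} → row (5,7) (5,7) (5,7)
{L/W/Hi/T, L/W/Hi/H, L/W/Mid/T, L/W/Mid/H} → row (3,7) (3,7) (3,7)
{R/N/Hi/T, R/N/Hi/H, R/N/Mid/T, R/N/Mid/H, R/E/Hi/T, R/E/Hi/H, R/E/Mid/T, R/E/Mid/H, R/W/Hi/T, R/W/Hi/H, R/W/Mid/T, R/W/Mid/H} → row (6,2) (6,2) (6,2)
That's 8 distinct rows out of 36 strategies.

8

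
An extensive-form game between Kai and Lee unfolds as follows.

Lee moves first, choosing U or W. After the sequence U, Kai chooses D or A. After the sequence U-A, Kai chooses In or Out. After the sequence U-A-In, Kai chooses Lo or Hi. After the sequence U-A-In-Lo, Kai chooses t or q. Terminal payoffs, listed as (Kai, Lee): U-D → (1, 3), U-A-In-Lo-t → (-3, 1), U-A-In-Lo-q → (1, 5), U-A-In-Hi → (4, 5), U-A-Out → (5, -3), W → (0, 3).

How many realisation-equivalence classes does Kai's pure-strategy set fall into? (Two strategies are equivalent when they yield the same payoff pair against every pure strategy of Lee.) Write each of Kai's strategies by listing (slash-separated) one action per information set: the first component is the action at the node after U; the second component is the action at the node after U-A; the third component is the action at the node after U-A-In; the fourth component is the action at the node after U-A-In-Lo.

Kai has 16 pure strategies: D/In/Lo/t, D/In/Lo/q, D/In/Hi/t, D/In/Hi/q, D/Out/Lo/t, D/Out/Lo/q, D/Out/Hi/t, D/Out/Hi/q, A/In/Lo/t, A/In/Lo/q, A/In/Hi/t, A/In/Hi/q, A/Out/Lo/t, A/Out/Lo/q, A/Out/Hi/t, A/Out/Hi/q. Columns: U, W.
{D/In/Lo/t, D/In/Lo/q, D/In/Hi/t, D/In/Hi/q, D/Out/Lo/t, D/Out/Lo/q, D/Out/Hi/t, D/Out/Hi/q} → row (1,3) (0,3)
{A/In/Lo/t} → row (-3,1) (0,3)
{A/In/Lo/q} → row (1,5) (0,3)
{A/In/Hi/t, A/In/Hi/q} → row (4,5) (0,3)
{A/Out/Lo/t, A/Out/Lo/q, A/Out/Hi/t, A/Out/Hi/q} → row (5,-3) (0,3)
That's 5 distinct rows out of 16 strategies.

5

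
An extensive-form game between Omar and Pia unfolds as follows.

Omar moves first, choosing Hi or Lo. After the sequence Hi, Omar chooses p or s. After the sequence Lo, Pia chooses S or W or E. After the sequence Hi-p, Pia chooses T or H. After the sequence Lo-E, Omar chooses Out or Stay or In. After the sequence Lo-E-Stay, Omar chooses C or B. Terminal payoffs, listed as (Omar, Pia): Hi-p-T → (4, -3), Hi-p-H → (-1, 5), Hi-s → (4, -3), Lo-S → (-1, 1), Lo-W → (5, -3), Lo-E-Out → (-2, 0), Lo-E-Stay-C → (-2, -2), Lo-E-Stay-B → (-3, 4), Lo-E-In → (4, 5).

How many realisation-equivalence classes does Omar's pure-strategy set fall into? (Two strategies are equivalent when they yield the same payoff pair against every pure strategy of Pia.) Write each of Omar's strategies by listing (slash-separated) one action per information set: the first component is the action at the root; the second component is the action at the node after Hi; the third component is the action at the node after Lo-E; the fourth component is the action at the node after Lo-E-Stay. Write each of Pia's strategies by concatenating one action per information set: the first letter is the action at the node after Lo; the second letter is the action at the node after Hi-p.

6

Omar has 24 pure strategies: Hi/p/Out/C, Hi/p/Out/B, Hi/p/Stay/C, Hi/p/Stay/B, Hi/p/In/C, Hi/p/In/B, Hi/s/Out/C, Hi/s/Out/B, Hi/s/Stay/C, Hi/s/Stay/B, Hi/s/In/C, Hi/s/In/B, Lo/p/Out/C, Lo/p/Out/B, Lo/p/Stay/C, Lo/p/Stay/B, Lo/p/In/C, Lo/p/In/B, Lo/s/Out/C, Lo/s/Out/B, Lo/s/Stay/C, Lo/s/Stay/B, Lo/s/In/C, Lo/s/In/B. Columns: ST, SH, WT, WH, ET, EH.
{Hi/p/Out/C, Hi/p/Out/B, Hi/p/Stay/C, Hi/p/Stay/B, Hi/p/In/C, Hi/p/In/B} → row (4,-3) (-1,5) (4,-3) (-1,5) (4,-3) (-1,5)
{Hi/s/Out/C, Hi/s/Out/B, Hi/s/Stay/C, Hi/s/Stay/B, Hi/s/In/C, Hi/s/In/B} → row (4,-3) (4,-3) (4,-3) (4,-3) (4,-3) (4,-3)
{Lo/p/Out/C, Lo/p/Out/B, Lo/s/Out/C, Lo/s/Out/B} → row (-1,1) (-1,1) (5,-3) (5,-3) (-2,0) (-2,0)
{Lo/p/Stay/C, Lo/s/Stay/C} → row (-1,1) (-1,1) (5,-3) (5,-3) (-2,-2) (-2,-2)
{Lo/p/Stay/B, Lo/s/Stay/B} → row (-1,1) (-1,1) (5,-3) (5,-3) (-3,4) (-3,4)
{Lo/p/In/C, Lo/p/In/B, Lo/s/In/C, Lo/s/In/B} → row (-1,1) (-1,1) (5,-3) (5,-3) (4,5) (4,5)
That's 6 distinct rows out of 24 strategies.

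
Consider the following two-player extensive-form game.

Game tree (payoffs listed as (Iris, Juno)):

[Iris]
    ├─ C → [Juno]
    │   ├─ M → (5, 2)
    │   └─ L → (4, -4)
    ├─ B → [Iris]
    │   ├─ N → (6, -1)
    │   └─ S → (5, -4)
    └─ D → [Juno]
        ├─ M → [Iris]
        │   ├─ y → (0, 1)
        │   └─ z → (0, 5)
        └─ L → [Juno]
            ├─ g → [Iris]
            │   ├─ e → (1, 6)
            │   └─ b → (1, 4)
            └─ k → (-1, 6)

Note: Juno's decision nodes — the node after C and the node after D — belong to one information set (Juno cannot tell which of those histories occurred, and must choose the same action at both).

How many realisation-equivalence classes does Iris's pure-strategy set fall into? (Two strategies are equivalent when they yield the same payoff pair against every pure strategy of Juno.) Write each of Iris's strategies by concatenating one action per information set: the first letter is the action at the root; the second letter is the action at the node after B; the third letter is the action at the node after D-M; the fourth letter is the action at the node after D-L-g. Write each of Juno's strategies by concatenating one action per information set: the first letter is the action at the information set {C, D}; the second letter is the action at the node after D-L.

Iris has 24 pure strategies: CNye, CNyb, CNze, CNzb, CSye, CSyb, CSze, CSzb, BNye, BNyb, BNze, BNzb, BSye, BSyb, BSze, BSzb, DNye, DNyb, DNze, DNzb, DSye, DSyb, DSze, DSzb. Columns: Mg, Mk, Lg, Lk.
{CNye, CNyb, CNze, CNzb, CSye, CSyb, CSze, CSzb} → row (5,2) (5,2) (4,-4) (4,-4)
{BNye, BNyb, BNze, BNzb} → row (6,-1) (6,-1) (6,-1) (6,-1)
{BSye, BSyb, BSze, BSzb} → row (5,-4) (5,-4) (5,-4) (5,-4)
{DNye, DSye} → row (0,1) (0,1) (1,6) (-1,6)
{DNyb, DSyb} → row (0,1) (0,1) (1,4) (-1,6)
{DNze, DSze} → row (0,5) (0,5) (1,6) (-1,6)
{DNzb, DSzb} → row (0,5) (0,5) (1,4) (-1,6)
That's 7 distinct rows out of 24 strategies.

7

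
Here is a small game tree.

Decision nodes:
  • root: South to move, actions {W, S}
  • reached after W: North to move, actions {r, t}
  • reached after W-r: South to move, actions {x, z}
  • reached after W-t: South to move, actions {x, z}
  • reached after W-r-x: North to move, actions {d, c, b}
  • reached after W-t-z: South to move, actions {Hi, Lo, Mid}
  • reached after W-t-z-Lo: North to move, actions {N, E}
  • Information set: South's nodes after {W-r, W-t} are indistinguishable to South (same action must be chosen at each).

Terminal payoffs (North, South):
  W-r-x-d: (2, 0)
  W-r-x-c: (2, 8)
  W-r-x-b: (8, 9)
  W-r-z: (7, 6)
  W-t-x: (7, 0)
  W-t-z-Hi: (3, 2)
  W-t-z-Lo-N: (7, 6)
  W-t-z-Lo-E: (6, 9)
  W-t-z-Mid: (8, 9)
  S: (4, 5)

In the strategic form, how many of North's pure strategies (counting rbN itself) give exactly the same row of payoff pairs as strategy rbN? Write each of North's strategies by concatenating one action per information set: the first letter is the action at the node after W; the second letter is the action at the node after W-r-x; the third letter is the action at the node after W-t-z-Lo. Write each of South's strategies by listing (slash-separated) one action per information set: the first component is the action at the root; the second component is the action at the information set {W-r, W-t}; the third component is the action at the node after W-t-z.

Row for rbN (columns W/x/Hi, W/x/Lo, W/x/Mid, W/z/Hi, W/z/Lo, W/z/Mid, S/x/Hi, S/x/Lo, S/x/Mid, S/z/Hi, S/z/Lo, S/z/Mid): (8,9) (8,9) (8,9) (7,6) (7,6) (7,6) (4,5) (4,5) (4,5) (4,5) (4,5) (4,5).
Under rbN, North's choice at the node after W-t-z-Lo can never be reached regardless of what South does, so varying those choices leaves every outcome unchanged.
Holding the reachable choices fixed and varying the unreachable one freely already gives 2 equivalent strategies.
No other strategy reproduces this row, so those 2 are the full class: rbN, rbE.

2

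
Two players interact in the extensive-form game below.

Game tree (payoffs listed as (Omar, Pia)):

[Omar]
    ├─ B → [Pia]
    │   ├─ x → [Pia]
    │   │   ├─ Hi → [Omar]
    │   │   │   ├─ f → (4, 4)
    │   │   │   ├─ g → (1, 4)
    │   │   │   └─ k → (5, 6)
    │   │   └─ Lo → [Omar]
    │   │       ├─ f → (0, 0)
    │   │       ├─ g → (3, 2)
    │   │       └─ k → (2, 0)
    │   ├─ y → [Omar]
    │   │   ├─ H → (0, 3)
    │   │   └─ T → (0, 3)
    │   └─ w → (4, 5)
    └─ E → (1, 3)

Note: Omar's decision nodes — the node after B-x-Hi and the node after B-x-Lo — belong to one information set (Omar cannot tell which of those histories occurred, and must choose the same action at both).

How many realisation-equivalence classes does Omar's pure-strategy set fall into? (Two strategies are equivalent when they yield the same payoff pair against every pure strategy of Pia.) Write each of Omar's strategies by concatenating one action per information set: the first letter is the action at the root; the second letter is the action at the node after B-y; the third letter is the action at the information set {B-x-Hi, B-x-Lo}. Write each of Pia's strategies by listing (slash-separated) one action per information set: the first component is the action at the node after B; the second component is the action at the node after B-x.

Omar has 12 pure strategies: BHf, BHg, BHk, BTf, BTg, BTk, EHf, EHg, EHk, ETf, ETg, ETk. Columns: x/Hi, x/Lo, y/Hi, y/Lo, w/Hi, w/Lo.
{BHf, BTf} → row (4,4) (0,0) (0,3) (0,3) (4,5) (4,5)
{BHg, BTg} → row (1,4) (3,2) (0,3) (0,3) (4,5) (4,5)
{BHk, BTk} → row (5,6) (2,0) (0,3) (0,3) (4,5) (4,5)
{EHf, EHg, EHk, ETf, ETg, ETk} → row (1,3) (1,3) (1,3) (1,3) (1,3) (1,3)
That's 4 distinct rows out of 12 strategies.

4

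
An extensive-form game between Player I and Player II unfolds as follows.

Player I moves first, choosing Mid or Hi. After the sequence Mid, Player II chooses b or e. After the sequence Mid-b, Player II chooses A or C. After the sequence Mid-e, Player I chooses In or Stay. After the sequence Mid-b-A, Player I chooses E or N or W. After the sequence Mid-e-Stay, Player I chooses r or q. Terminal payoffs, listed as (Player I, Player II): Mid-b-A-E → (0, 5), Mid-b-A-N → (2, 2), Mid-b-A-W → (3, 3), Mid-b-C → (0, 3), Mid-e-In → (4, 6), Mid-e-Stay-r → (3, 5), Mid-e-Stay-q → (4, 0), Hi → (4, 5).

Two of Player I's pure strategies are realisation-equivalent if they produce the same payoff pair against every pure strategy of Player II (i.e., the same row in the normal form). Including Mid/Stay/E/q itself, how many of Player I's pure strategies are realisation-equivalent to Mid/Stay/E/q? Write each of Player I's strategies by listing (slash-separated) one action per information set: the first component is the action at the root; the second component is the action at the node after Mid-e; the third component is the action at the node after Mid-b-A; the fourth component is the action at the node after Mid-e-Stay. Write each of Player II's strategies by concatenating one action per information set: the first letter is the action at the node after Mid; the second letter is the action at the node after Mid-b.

Row for Mid/Stay/E/q (columns bA, bC, eA, eC): (0,5) (0,3) (4,0) (4,0).
Every one of Player I's information sets is on the play path for some reply by Player II when Player I follows Mid/Stay/E/q.
Changing the action at any of them therefore changes at least one column, so only Mid/Stay/E/q itself gives this row.

1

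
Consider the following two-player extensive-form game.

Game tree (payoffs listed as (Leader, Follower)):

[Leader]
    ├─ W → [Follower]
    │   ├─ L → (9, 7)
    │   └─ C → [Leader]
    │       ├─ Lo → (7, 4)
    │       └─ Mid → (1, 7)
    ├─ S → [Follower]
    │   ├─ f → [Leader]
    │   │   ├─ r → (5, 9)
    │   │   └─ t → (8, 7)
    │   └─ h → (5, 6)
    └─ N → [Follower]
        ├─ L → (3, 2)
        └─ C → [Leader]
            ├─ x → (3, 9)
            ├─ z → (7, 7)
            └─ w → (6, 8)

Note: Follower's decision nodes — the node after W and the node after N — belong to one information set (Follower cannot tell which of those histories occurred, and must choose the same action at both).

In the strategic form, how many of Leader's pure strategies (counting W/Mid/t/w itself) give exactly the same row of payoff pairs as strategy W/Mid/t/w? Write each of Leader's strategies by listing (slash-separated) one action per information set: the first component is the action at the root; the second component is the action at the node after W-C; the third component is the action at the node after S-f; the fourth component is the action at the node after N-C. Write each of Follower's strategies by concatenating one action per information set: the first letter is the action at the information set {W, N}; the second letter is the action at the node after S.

6

Row for W/Mid/t/w (columns Lf, Lh, Cf, Ch): (9,7) (9,7) (1,7) (1,7).
Under W/Mid/t/w, Leader's choice at the node after S-f and at the node after N-C can never be reached regardless of what Follower does, so varying those choices leaves every outcome unchanged.
Holding the reachable choices fixed and varying the unreachable ones freely already gives 2 × 3 = 6 equivalent strategies.
No other strategy reproduces this row, so those 6 are the full class: W/Mid/r/x, W/Mid/r/z, W/Mid/r/w, W/Mid/t/x, W/Mid/t/z, W/Mid/t/w.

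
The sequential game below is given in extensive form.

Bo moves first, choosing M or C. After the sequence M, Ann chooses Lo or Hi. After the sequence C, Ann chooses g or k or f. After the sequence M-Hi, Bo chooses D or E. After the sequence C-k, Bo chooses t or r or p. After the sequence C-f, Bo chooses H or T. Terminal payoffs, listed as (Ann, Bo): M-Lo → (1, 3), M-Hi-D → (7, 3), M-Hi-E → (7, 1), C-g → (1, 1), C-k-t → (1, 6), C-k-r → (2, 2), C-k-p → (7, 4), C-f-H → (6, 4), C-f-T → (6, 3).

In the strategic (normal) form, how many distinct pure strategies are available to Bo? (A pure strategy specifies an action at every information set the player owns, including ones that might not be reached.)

Bo owns the root with actions {M, C} — two choices.
Bo owns the node after M-Hi with actions {D, E} — two choices.
Bo owns the node after C-k with actions {t, r, p} — three choices.
Bo owns the node after C-f with actions {H, T} — two choices.
A pure strategy fixes one action at each information set independently, so the count is the product 2 × 2 × 3 × 2 = 24.
(For reference, Ann has 6 pure strategies, giving a 24×6 normal-form matrix.)

24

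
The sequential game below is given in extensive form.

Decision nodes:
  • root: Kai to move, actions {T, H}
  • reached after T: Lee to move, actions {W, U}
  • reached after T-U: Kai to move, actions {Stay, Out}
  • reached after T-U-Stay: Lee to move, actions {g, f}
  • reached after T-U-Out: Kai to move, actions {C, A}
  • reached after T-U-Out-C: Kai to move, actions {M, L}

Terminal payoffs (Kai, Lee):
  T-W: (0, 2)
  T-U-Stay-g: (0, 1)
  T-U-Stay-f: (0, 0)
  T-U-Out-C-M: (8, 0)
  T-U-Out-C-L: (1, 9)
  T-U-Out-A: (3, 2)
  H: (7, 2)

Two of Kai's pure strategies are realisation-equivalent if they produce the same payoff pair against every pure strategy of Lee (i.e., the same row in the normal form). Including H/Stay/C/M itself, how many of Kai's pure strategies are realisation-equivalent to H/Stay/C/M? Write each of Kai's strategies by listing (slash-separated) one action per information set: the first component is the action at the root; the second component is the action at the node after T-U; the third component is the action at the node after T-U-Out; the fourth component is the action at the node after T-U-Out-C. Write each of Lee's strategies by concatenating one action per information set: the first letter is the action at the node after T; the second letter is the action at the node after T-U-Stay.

8

Row for H/Stay/C/M (columns Wg, Wf, Ug, Uf): (7,2) (7,2) (7,2) (7,2).
Under H/Stay/C/M, Kai's choice at the node after T-U and at the node after T-U-Out and at the node after T-U-Out-C can never be reached regardless of what Lee does, so varying those choices leaves every outcome unchanged.
Holding the reachable choices fixed and varying the unreachable ones freely already gives 2 × 2 × 2 = 8 equivalent strategies.
No other strategy reproduces this row, so those 8 are the full class: H/Stay/C/M, H/Stay/C/L, H/Stay/A/M, H/Stay/A/L, H/Out/C/M, H/Out/C/L, H/Out/A/M, H/Out/A/L.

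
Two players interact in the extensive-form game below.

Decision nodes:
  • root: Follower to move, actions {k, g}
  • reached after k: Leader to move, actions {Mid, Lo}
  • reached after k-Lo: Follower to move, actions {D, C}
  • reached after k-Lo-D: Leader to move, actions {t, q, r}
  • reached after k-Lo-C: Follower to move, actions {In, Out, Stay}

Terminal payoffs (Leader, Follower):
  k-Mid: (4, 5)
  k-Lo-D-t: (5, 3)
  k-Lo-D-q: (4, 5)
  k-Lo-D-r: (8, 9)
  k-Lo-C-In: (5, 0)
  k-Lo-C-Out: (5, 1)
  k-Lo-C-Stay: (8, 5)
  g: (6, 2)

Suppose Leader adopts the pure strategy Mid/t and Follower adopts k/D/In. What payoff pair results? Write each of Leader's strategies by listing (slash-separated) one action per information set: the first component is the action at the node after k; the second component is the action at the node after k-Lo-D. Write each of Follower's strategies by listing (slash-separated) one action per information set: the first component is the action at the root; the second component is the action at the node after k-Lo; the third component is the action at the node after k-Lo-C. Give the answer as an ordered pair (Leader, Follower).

Trace the play path from the root:
  Follower plays k
  Leader plays Mid at [k]
→ terminal payoff (4, 5).
(Leader's choice at the node after k-Lo-D is never reached on this path, so it doesn't affect the outcome.)

(4, 5)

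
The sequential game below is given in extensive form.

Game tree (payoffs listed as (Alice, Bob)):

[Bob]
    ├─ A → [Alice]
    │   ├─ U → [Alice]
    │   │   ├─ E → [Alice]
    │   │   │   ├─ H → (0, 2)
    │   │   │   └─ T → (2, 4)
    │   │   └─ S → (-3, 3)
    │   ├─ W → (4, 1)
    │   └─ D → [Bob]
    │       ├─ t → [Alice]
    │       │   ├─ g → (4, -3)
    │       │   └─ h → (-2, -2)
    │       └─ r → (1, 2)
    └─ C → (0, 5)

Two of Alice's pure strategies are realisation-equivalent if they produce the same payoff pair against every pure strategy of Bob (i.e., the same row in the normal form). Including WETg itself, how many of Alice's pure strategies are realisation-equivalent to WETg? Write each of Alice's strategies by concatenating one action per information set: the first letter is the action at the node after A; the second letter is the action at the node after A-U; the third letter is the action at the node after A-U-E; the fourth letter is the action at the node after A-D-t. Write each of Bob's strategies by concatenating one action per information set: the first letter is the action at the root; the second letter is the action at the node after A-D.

Row for WETg (columns At, Ar, Ct, Cr): (4,1) (4,1) (0,5) (0,5).
Under WETg, Alice's choice at the node after A-U and at the node after A-U-E and at the node after A-D-t can never be reached regardless of what Bob does, so varying those choices leaves every outcome unchanged.
Holding the reachable choices fixed and varying the unreachable ones freely already gives 2 × 2 × 2 = 8 equivalent strategies.
No other strategy reproduces this row, so those 8 are the full class: WEHg, WEHh, WETg, WETh, WSHg, WSHh, WSTg, WSTh.

8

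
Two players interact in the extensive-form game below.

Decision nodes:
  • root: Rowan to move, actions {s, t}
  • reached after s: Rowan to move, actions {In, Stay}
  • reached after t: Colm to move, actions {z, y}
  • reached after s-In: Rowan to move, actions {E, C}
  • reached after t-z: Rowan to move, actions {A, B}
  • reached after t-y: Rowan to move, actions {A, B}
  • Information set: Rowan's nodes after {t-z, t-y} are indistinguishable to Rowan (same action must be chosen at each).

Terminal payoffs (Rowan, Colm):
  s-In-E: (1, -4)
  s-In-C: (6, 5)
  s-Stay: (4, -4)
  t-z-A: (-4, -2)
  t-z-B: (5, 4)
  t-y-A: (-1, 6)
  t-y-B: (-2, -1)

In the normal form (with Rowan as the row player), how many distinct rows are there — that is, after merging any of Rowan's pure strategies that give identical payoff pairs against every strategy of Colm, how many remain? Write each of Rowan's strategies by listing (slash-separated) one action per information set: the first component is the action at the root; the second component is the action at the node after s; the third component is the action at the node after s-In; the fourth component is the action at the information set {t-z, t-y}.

Rowan has 16 pure strategies: s/In/E/A, s/In/E/B, s/In/C/A, s/In/C/B, s/Stay/E/A, s/Stay/E/B, s/Stay/C/A, s/Stay/C/B, t/In/E/A, t/In/E/B, t/In/C/A, t/In/C/B, t/Stay/E/A, t/Stay/E/B, t/Stay/C/A, t/Stay/C/B. Columns: z, y.
{s/In/E/A, s/In/E/B} → row (1,-4) (1,-4)
{s/In/C/A, s/In/C/B} → row (6,5) (6,5)
{s/Stay/E/A, s/Stay/E/B, s/Stay/C/A, s/Stay/C/B} → row (4,-4) (4,-4)
{t/In/E/A, t/In/C/A, t/Stay/E/A, t/Stay/C/A} → row (-4,-2) (-1,6)
{t/In/E/B, t/In/C/B, t/Stay/E/B, t/Stay/C/B} → row (5,4) (-2,-1)
That's 5 distinct rows out of 16 strategies.

5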